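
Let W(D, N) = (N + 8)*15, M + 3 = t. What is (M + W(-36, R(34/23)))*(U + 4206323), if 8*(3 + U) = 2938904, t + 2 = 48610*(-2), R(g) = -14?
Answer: -445087961145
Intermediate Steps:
t = -97222 (t = -2 + 48610*(-2) = -2 - 97220 = -97222)
M = -97225 (M = -3 - 97222 = -97225)
U = 367360 (U = -3 + (⅛)*2938904 = -3 + 367363 = 367360)
W(D, N) = 120 + 15*N (W(D, N) = (8 + N)*15 = 120 + 15*N)
(M + W(-36, R(34/23)))*(U + 4206323) = (-97225 + (120 + 15*(-14)))*(367360 + 4206323) = (-97225 + (120 - 210))*4573683 = (-97225 - 90)*4573683 = -97315*4573683 = -445087961145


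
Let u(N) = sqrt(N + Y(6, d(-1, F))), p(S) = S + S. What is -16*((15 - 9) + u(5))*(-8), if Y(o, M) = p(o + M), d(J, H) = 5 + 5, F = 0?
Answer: 768 + 128*sqrt(37) ≈ 1546.6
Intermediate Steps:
d(J, H) = 10
p(S) = 2*S
Y(o, M) = 2*M + 2*o (Y(o, M) = 2*(o + M) = 2*(M + o) = 2*M + 2*o)
u(N) = sqrt(32 + N) (u(N) = sqrt(N + (2*10 + 2*6)) = sqrt(N + (20 + 12)) = sqrt(N + 32) = sqrt(32 + N))
-16*((15 - 9) + u(5))*(-8) = -16*((15 - 9) + sqrt(32 + 5))*(-8) = -16*(6 + sqrt(37))*(-8) = (-96 - 16*sqrt(37))*(-8) = 768 + 128*sqrt(37)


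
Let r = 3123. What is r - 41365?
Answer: -38242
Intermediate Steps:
r - 41365 = 3123 - 41365 = -38242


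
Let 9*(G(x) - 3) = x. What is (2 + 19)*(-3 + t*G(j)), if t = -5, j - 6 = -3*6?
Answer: -238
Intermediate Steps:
j = -12 (j = 6 - 3*6 = 6 - 18 = -12)
G(x) = 3 + x/9
(2 + 19)*(-3 + t*G(j)) = (2 + 19)*(-3 - 5*(3 + (⅑)*(-12))) = 21*(-3 - 5*(3 - 4/3)) = 21*(-3 - 5*5/3) = 21*(-3 - 25/3) = 21*(-34/3) = -238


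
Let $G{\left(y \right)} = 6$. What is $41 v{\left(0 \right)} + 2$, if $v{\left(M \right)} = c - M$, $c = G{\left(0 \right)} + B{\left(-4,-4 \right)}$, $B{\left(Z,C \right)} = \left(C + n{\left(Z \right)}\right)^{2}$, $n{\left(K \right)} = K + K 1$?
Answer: $6152$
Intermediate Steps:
$n{\left(K \right)} = 2 K$ ($n{\left(K \right)} = K + K = 2 K$)
$B{\left(Z,C \right)} = \left(C + 2 Z\right)^{2}$
$c = 150$ ($c = 6 + \left(-4 + 2 \left(-4\right)\right)^{2} = 6 + \left(-4 - 8\right)^{2} = 6 + \left(-12\right)^{2} = 6 + 144 = 150$)
$v{\left(M \right)} = 150 - M$
$41 v{\left(0 \right)} + 2 = 41 \left(150 - 0\right) + 2 = 41 \left(150 + 0\right) + 2 = 41 \cdot 150 + 2 = 6150 + 2 = 6152$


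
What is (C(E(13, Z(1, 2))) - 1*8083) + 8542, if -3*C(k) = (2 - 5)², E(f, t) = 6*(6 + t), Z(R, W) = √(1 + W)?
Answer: 456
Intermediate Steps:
E(f, t) = 36 + 6*t
C(k) = -3 (C(k) = -(2 - 5)²/3 = -⅓*(-3)² = -⅓*9 = -3)
(C(E(13, Z(1, 2))) - 1*8083) + 8542 = (-3 - 1*8083) + 8542 = (-3 - 8083) + 8542 = -8086 + 8542 = 456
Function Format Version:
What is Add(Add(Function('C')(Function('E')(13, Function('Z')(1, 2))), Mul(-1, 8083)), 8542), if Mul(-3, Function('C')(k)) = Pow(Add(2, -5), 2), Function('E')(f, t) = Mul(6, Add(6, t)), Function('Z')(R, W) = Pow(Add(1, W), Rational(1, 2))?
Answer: 456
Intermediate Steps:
Function('E')(f, t) = Add(36, Mul(6, t))
Function('C')(k) = -3 (Function('C')(k) = Mul(Rational(-1, 3), Pow(Add(2, -5), 2)) = Mul(Rational(-1, 3), Pow(-3, 2)) = Mul(Rational(-1, 3), 9) = -3)
Add(Add(Function('C')(Function('E')(13, Function('Z')(1, 2))), Mul(-1, 8083)), 8542) = Add(Add(-3, Mul(-1, 8083)), 8542) = Add(Add(-3, -8083), 8542) = Add(-8086, 8542) = 456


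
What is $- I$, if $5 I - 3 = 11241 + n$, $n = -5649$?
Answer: $-1119$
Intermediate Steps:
$I = 1119$ ($I = \frac{3}{5} + \frac{11241 - 5649}{5} = \frac{3}{5} + \frac{1}{5} \cdot 5592 = \frac{3}{5} + \frac{5592}{5} = 1119$)
$- I = \left(-1\right) 1119 = -1119$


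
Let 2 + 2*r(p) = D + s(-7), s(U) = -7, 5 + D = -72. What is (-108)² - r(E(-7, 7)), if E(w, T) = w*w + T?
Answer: 11707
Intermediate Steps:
D = -77 (D = -5 - 72 = -77)
E(w, T) = T + w² (E(w, T) = w² + T = T + w²)
r(p) = -43 (r(p) = -1 + (-77 - 7)/2 = -1 + (½)*(-84) = -1 - 42 = -43)
(-108)² - r(E(-7, 7)) = (-108)² - 1*(-43) = 11664 + 43 = 11707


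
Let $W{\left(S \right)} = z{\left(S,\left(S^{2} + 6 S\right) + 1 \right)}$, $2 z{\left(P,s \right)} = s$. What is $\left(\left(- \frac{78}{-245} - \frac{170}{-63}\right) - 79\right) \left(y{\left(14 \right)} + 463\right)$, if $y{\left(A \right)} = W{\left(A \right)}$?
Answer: $- \frac{202224401}{4410} \approx -45856.0$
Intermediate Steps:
$z{\left(P,s \right)} = \frac{s}{2}$
$W{\left(S \right)} = \frac{1}{2} + \frac{S^{2}}{2} + 3 S$ ($W{\left(S \right)} = \frac{\left(S^{2} + 6 S\right) + 1}{2} = \frac{1 + S^{2} + 6 S}{2} = \frac{1}{2} + \frac{S^{2}}{2} + 3 S$)
$y{\left(A \right)} = \frac{1}{2} + \frac{A^{2}}{2} + 3 A$
$\left(\left(- \frac{78}{-245} - \frac{170}{-63}\right) - 79\right) \left(y{\left(14 \right)} + 463\right) = \left(\left(- \frac{78}{-245} - \frac{170}{-63}\right) - 79\right) \left(\left(\frac{1}{2} + \frac{14^{2}}{2} + 3 \cdot 14\right) + 463\right) = \left(\left(\left(-78\right) \left(- \frac{1}{245}\right) - - \frac{170}{63}\right) - 79\right) \left(\left(\frac{1}{2} + \frac{1}{2} \cdot 196 + 42\right) + 463\right) = \left(\left(\frac{78}{245} + \frac{170}{63}\right) - 79\right) \left(\left(\frac{1}{2} + 98 + 42\right) + 463\right) = \left(\frac{6652}{2205} - 79\right) \left(\frac{281}{2} + 463\right) = \left(- \frac{167543}{2205}\right) \frac{1207}{2} = - \frac{202224401}{4410}$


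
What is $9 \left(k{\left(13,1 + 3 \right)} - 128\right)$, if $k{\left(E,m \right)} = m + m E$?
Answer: $-648$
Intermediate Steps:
$k{\left(E,m \right)} = m + E m$
$9 \left(k{\left(13,1 + 3 \right)} - 128\right) = 9 \left(\left(1 + 3\right) \left(1 + 13\right) - 128\right) = 9 \left(4 \cdot 14 - 128\right) = 9 \left(56 - 128\right) = 9 \left(-72\right) = -648$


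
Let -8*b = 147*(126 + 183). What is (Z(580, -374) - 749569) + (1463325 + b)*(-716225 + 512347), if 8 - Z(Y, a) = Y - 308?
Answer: -1188731721535/4 ≈ -2.9718e+11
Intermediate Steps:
Z(Y, a) = 316 - Y (Z(Y, a) = 8 - (Y - 308) = 8 - (-308 + Y) = 8 + (308 - Y) = 316 - Y)
b = -45423/8 (b = -147*(126 + 183)/8 = -147*309/8 = -⅛*45423 = -45423/8 ≈ -5677.9)
(Z(580, -374) - 749569) + (1463325 + b)*(-716225 + 512347) = ((316 - 1*580) - 749569) + (1463325 - 45423/8)*(-716225 + 512347) = ((316 - 580) - 749569) + (11661177/8)*(-203878) = (-264 - 749569) - 1188728722203/4 = -749833 - 1188728722203/4 = -1188731721535/4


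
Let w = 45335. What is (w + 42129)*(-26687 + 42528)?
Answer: 1385517224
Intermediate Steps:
(w + 42129)*(-26687 + 42528) = (45335 + 42129)*(-26687 + 42528) = 87464*15841 = 1385517224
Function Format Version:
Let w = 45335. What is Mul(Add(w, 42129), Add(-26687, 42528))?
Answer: 1385517224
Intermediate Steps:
Mul(Add(w, 42129), Add(-26687, 42528)) = Mul(Add(45335, 42129), Add(-26687, 42528)) = Mul(87464, 15841) = 1385517224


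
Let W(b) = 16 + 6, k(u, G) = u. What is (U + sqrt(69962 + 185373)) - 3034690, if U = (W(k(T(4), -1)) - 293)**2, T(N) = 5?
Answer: -2961249 + sqrt(255335) ≈ -2.9607e+6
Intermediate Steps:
W(b) = 22
U = 73441 (U = (22 - 293)**2 = (-271)**2 = 73441)
(U + sqrt(69962 + 185373)) - 3034690 = (73441 + sqrt(69962 + 185373)) - 3034690 = (73441 + sqrt(255335)) - 3034690 = -2961249 + sqrt(255335)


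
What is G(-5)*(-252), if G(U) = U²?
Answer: -6300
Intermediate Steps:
G(-5)*(-252) = (-5)²*(-252) = 25*(-252) = -6300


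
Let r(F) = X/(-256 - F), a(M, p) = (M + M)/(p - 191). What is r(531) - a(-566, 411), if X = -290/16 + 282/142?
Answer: 127009713/24585880 ≈ 5.1660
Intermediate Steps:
a(M, p) = 2*M/(-191 + p) (a(M, p) = (2*M)/(-191 + p) = 2*M/(-191 + p))
X = -9167/568 (X = -290*1/16 + 282*(1/142) = -145/8 + 141/71 = -9167/568 ≈ -16.139)
r(F) = -9167/(568*(-256 - F))
r(531) - a(-566, 411) = 9167/(568*(256 + 531)) - 2*(-566)/(-191 + 411) = (9167/568)/787 - 2*(-566)/220 = (9167/568)*(1/787) - 2*(-566)/220 = 9167/447016 - 1*(-283/55) = 9167/447016 + 283/55 = 127009713/24585880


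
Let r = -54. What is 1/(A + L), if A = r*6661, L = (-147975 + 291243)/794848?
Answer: -198712/71475478311 ≈ -2.7801e-6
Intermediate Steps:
L = 35817/198712 (L = 143268*(1/794848) = 35817/198712 ≈ 0.18025)
A = -359694 (A = -54*6661 = -359694)
1/(A + L) = 1/(-359694 + 35817/198712) = 1/(-71475478311/198712) = -198712/71475478311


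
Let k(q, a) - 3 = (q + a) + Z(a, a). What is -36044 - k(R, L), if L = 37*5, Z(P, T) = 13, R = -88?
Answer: -36157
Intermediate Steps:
L = 185
k(q, a) = 16 + a + q (k(q, a) = 3 + ((q + a) + 13) = 3 + ((a + q) + 13) = 3 + (13 + a + q) = 16 + a + q)
-36044 - k(R, L) = -36044 - (16 + 185 - 88) = -36044 - 1*113 = -36044 - 113 = -36157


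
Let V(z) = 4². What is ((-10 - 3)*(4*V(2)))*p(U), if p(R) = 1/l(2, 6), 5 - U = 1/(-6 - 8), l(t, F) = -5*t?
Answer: 416/5 ≈ 83.200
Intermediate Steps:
V(z) = 16
U = 71/14 (U = 5 - 1/(-6 - 8) = 5 - 1/(-14) = 5 - 1*(-1/14) = 5 + 1/14 = 71/14 ≈ 5.0714)
p(R) = -⅒ (p(R) = 1/(-5*2) = 1/(-10) = -⅒)
((-10 - 3)*(4*V(2)))*p(U) = ((-10 - 3)*(4*16))*(-⅒) = -13*64*(-⅒) = -832*(-⅒) = 416/5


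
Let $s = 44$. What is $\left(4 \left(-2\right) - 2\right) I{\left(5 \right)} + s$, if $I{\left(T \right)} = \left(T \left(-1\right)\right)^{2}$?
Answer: $-206$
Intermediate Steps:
$I{\left(T \right)} = T^{2}$ ($I{\left(T \right)} = \left(- T\right)^{2} = T^{2}$)
$\left(4 \left(-2\right) - 2\right) I{\left(5 \right)} + s = \left(4 \left(-2\right) - 2\right) 5^{2} + 44 = \left(-8 - 2\right) 25 + 44 = \left(-10\right) 25 + 44 = -250 + 44 = -206$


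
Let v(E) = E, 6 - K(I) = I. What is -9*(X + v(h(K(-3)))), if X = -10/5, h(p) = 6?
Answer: -36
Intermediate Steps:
K(I) = 6 - I
X = -2 (X = -10*⅕ = -2)
-9*(X + v(h(K(-3)))) = -9*(-2 + 6) = -9*4 = -36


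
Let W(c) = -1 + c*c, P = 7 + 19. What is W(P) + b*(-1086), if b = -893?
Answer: 970473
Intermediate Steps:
P = 26
W(c) = -1 + c**2
W(P) + b*(-1086) = (-1 + 26**2) - 893*(-1086) = (-1 + 676) + 969798 = 675 + 969798 = 970473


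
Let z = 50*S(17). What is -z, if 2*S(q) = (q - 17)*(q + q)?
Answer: 0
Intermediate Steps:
S(q) = q*(-17 + q) (S(q) = ((q - 17)*(q + q))/2 = ((-17 + q)*(2*q))/2 = (2*q*(-17 + q))/2 = q*(-17 + q))
z = 0 (z = 50*(17*(-17 + 17)) = 50*(17*0) = 50*0 = 0)
-z = -1*0 = 0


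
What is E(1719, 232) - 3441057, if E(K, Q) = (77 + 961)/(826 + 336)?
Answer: -1999253598/581 ≈ -3.4411e+6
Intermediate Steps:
E(K, Q) = 519/581 (E(K, Q) = 1038/1162 = 1038*(1/1162) = 519/581)
E(1719, 232) - 3441057 = 519/581 - 3441057 = -1999253598/581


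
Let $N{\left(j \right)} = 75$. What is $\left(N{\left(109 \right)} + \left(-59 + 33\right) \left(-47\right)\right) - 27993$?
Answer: $-26696$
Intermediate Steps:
$\left(N{\left(109 \right)} + \left(-59 + 33\right) \left(-47\right)\right) - 27993 = \left(75 + \left(-59 + 33\right) \left(-47\right)\right) - 27993 = \left(75 - -1222\right) - 27993 = \left(75 + 1222\right) - 27993 = 1297 - 27993 = -26696$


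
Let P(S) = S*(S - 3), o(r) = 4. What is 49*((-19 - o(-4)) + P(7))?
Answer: 245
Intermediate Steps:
P(S) = S*(-3 + S)
49*((-19 - o(-4)) + P(7)) = 49*((-19 - 1*4) + 7*(-3 + 7)) = 49*((-19 - 4) + 7*4) = 49*(-23 + 28) = 49*5 = 245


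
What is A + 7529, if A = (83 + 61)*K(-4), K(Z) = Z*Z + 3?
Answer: 10265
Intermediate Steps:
K(Z) = 3 + Z² (K(Z) = Z² + 3 = 3 + Z²)
A = 2736 (A = (83 + 61)*(3 + (-4)²) = 144*(3 + 16) = 144*19 = 2736)
A + 7529 = 2736 + 7529 = 10265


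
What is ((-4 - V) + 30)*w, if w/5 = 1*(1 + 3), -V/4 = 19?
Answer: 2040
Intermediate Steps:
V = -76 (V = -4*19 = -76)
w = 20 (w = 5*(1*(1 + 3)) = 5*(1*4) = 5*4 = 20)
((-4 - V) + 30)*w = ((-4 - 1*(-76)) + 30)*20 = ((-4 + 76) + 30)*20 = (72 + 30)*20 = 102*20 = 2040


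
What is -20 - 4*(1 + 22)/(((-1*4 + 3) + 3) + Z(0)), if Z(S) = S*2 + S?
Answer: -66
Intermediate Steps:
Z(S) = 3*S (Z(S) = 2*S + S = 3*S)
-20 - 4*(1 + 22)/(((-1*4 + 3) + 3) + Z(0)) = -20 - 4*(1 + 22)/(((-1*4 + 3) + 3) + 3*0) = -20 - 92/(((-4 + 3) + 3) + 0) = -20 - 92/((-1 + 3) + 0) = -20 - 92/(2 + 0) = -20 - 92/2 = -20 - 4*23/2 = -20 - 46 = -66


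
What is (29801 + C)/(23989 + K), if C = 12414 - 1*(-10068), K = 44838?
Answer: 4753/6257 ≈ 0.75963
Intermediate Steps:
C = 22482 (C = 12414 + 10068 = 22482)
(29801 + C)/(23989 + K) = (29801 + 22482)/(23989 + 44838) = 52283/68827 = 52283*(1/68827) = 4753/6257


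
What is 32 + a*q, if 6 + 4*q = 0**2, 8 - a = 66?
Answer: 119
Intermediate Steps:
a = -58 (a = 8 - 1*66 = 8 - 66 = -58)
q = -3/2 (q = -3/2 + (1/4)*0**2 = -3/2 + (1/4)*0 = -3/2 + 0 = -3/2 ≈ -1.5000)
32 + a*q = 32 - 58*(-3/2) = 32 + 87 = 119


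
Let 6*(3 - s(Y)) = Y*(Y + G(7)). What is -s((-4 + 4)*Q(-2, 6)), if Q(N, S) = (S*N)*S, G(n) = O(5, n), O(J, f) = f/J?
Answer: -3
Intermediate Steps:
G(n) = n/5
Q(N, S) = N*S² (Q(N, S) = (N*S)*S = N*S²)
s(Y) = 3 - Y*(7/5 + Y)/6 (s(Y) = 3 - Y*(Y + (⅕)*7)/6 = 3 - Y*(Y + 7/5)/6 = 3 - Y*(7/5 + Y)/6)
-s((-4 + 4)*Q(-2, 6)) = -(3 - 7*(-4 + 4)*(-2*6²)/30 - 5184*(-4 + 4)²/6) = -(3 - 0*(-2*36) - (0*(-2*36))²/6) = -(3 - 0*(-72) - (0*(-72))²/6) = -(3 - 7/30*0 - ⅙*0²) = -(3 + 0 - ⅙*0) = -(3 + 0 + 0) = -1*3 = -3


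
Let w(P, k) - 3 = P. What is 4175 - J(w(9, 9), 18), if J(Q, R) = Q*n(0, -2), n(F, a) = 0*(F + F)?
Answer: 4175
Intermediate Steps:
n(F, a) = 0 (n(F, a) = 0*(2*F) = 0)
w(P, k) = 3 + P
J(Q, R) = 0 (J(Q, R) = Q*0 = 0)
4175 - J(w(9, 9), 18) = 4175 - 1*0 = 4175 + 0 = 4175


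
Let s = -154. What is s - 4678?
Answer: -4832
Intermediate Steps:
s - 4678 = -154 - 4678 = -4832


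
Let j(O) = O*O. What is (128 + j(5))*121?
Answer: 18513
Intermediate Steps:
j(O) = O²
(128 + j(5))*121 = (128 + 5²)*121 = (128 + 25)*121 = 153*121 = 18513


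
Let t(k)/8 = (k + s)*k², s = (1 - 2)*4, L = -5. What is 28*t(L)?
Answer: -50400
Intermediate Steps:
s = -4 (s = -1*4 = -4)
t(k) = 8*k²*(-4 + k) (t(k) = 8*((k - 4)*k²) = 8*((-4 + k)*k²) = 8*(k²*(-4 + k)) = 8*k²*(-4 + k))
28*t(L) = 28*(8*(-5)²*(-4 - 5)) = 28*(8*25*(-9)) = 28*(-1800) = -50400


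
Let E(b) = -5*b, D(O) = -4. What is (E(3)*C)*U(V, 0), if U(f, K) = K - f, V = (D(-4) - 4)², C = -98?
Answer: -94080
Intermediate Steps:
V = 64 (V = (-4 - 4)² = (-8)² = 64)
(E(3)*C)*U(V, 0) = (-5*3*(-98))*(0 - 1*64) = (-15*(-98))*(0 - 64) = 1470*(-64) = -94080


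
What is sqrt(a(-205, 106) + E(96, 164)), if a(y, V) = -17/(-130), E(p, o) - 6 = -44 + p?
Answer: sqrt(982410)/130 ≈ 7.6244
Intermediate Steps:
E(p, o) = -38 + p (E(p, o) = 6 + (-44 + p) = -38 + p)
a(y, V) = 17/130 (a(y, V) = -17*(-1/130) = 17/130)
sqrt(a(-205, 106) + E(96, 164)) = sqrt(17/130 + (-38 + 96)) = sqrt(17/130 + 58) = sqrt(7557/130) = sqrt(982410)/130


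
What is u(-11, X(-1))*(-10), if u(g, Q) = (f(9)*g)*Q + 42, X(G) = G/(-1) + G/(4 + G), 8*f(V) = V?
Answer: -675/2 ≈ -337.50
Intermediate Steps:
f(V) = V/8
X(G) = -G + G/(4 + G) (X(G) = G*(-1) + G/(4 + G) = -G + G/(4 + G))
u(g, Q) = 42 + 9*Q*g/8 (u(g, Q) = (((⅛)*9)*g)*Q + 42 = (9*g/8)*Q + 42 = 9*Q*g/8 + 42 = 42 + 9*Q*g/8)
u(-11, X(-1))*(-10) = (42 + (9/8)*(-1*(-1)*(3 - 1)/(4 - 1))*(-11))*(-10) = (42 + (9/8)*(-1*(-1)*2/3)*(-11))*(-10) = (42 + (9/8)*(-1*(-1)*⅓*2)*(-11))*(-10) = (42 + (9/8)*(⅔)*(-11))*(-10) = (42 - 33/4)*(-10) = (135/4)*(-10) = -675/2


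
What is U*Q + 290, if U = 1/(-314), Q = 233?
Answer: 90827/314 ≈ 289.26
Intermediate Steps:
U = -1/314 ≈ -0.0031847
U*Q + 290 = -1/314*233 + 290 = -233/314 + 290 = 90827/314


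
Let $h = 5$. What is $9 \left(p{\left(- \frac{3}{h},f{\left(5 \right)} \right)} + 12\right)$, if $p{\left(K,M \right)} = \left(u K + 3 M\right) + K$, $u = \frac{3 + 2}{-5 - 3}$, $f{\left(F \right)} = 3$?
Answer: $\frac{7479}{40} \approx 186.98$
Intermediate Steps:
$u = - \frac{5}{8}$ ($u = \frac{5}{-8} = 5 \left(- \frac{1}{8}\right) = - \frac{5}{8} \approx -0.625$)
$p{\left(K,M \right)} = 3 M + \frac{3 K}{8}$ ($p{\left(K,M \right)} = \left(- \frac{5 K}{8} + 3 M\right) + K = \left(3 M - \frac{5 K}{8}\right) + K = 3 M + \frac{3 K}{8}$)
$9 \left(p{\left(- \frac{3}{h},f{\left(5 \right)} \right)} + 12\right) = 9 \left(\left(3 \cdot 3 + \frac{3 \left(- \frac{3}{5}\right)}{8}\right) + 12\right) = 9 \left(\left(9 + \frac{3 \left(\left(-3\right) \frac{1}{5}\right)}{8}\right) + 12\right) = 9 \left(\left(9 + \frac{3}{8} \left(- \frac{3}{5}\right)\right) + 12\right) = 9 \left(\left(9 - \frac{9}{40}\right) + 12\right) = 9 \left(\frac{351}{40} + 12\right) = 9 \cdot \frac{831}{40} = \frac{7479}{40}$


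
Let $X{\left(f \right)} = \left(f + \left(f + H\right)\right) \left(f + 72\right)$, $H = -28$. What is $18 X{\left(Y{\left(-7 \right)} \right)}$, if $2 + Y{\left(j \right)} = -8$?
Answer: $-53568$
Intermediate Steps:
$Y{\left(j \right)} = -10$ ($Y{\left(j \right)} = -2 - 8 = -10$)
$X{\left(f \right)} = \left(-28 + 2 f\right) \left(72 + f\right)$ ($X{\left(f \right)} = \left(f + \left(f - 28\right)\right) \left(f + 72\right) = \left(f + \left(-28 + f\right)\right) \left(72 + f\right) = \left(-28 + 2 f\right) \left(72 + f\right)$)
$18 X{\left(Y{\left(-7 \right)} \right)} = 18 \left(-2016 + 2 \left(-10\right)^{2} + 116 \left(-10\right)\right) = 18 \left(-2016 + 2 \cdot 100 - 1160\right) = 18 \left(-2016 + 200 - 1160\right) = 18 \left(-2976\right) = -53568$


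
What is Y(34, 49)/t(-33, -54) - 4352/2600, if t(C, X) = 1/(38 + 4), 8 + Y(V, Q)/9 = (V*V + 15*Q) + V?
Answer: 235502906/325 ≈ 7.2462e+5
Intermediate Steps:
Y(V, Q) = -72 + 9*V + 9*V² + 135*Q (Y(V, Q) = -72 + 9*((V*V + 15*Q) + V) = -72 + 9*((V² + 15*Q) + V) = -72 + 9*(V + V² + 15*Q) = -72 + (9*V + 9*V² + 135*Q) = -72 + 9*V + 9*V² + 135*Q)
t(C, X) = 1/42
Y(34, 49)/t(-33, -54) - 4352/2600 = (-72 + 9*34 + 9*34² + 135*49)/(1/42) - 4352/2600 = (-72 + 306 + 9*1156 + 6615)*42 - 4352*1/2600 = (-72 + 306 + 10404 + 6615)*42 - 544/325 = 17253*42 - 544/325 = 724626 - 544/325 = 235502906/325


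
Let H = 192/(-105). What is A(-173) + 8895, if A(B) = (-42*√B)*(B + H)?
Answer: 8895 + 36714*I*√173/5 ≈ 8895.0 + 96580.0*I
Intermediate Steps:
H = -64/35 (H = 192*(-1/105) = -64/35 ≈ -1.8286)
A(B) = -42*√B*(-64/35 + B) (A(B) = (-42*√B)*(B - 64/35) = (-42*√B)*(-64/35 + B) = -42*√B*(-64/35 + B))
A(-173) + 8895 = √(-173)*(384/5 - 42*(-173)) + 8895 = (I*√173)*(384/5 + 7266) + 8895 = (I*√173)*(36714/5) + 8895 = 36714*I*√173/5 + 8895 = 8895 + 36714*I*√173/5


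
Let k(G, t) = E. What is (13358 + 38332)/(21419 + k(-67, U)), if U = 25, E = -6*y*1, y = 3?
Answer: 51690/21401 ≈ 2.4153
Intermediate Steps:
E = -18 (E = -6*3*1 = -18*1 = -18)
k(G, t) = -18
(13358 + 38332)/(21419 + k(-67, U)) = (13358 + 38332)/(21419 - 18) = 51690/21401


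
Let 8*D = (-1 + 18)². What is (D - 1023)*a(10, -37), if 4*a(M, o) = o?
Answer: 292115/32 ≈ 9128.6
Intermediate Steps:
D = 289/8 (D = (-1 + 18)²/8 = (⅛)*17² = (⅛)*289 = 289/8 ≈ 36.125)
a(M, o) = o/4
(D - 1023)*a(10, -37) = (289/8 - 1023)*((¼)*(-37)) = -7895/8*(-37/4) = 292115/32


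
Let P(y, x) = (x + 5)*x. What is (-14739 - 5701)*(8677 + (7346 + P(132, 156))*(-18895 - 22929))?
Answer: 27751020304840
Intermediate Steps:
P(y, x) = x*(5 + x) (P(y, x) = (5 + x)*x = x*(5 + x))
(-14739 - 5701)*(8677 + (7346 + P(132, 156))*(-18895 - 22929)) = (-14739 - 5701)*(8677 + (7346 + 156*(5 + 156))*(-18895 - 22929)) = -20440*(8677 + (7346 + 156*161)*(-41824)) = -20440*(8677 + (7346 + 25116)*(-41824)) = -20440*(8677 + 32462*(-41824)) = -20440*(8677 - 1357690688) = -20440*(-1357682011) = 27751020304840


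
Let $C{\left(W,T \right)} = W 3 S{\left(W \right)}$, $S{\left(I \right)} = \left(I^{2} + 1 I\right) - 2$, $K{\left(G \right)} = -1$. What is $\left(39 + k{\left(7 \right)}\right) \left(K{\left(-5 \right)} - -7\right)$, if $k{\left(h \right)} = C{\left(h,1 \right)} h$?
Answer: $47862$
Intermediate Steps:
$S{\left(I \right)} = -2 + I + I^{2}$ ($S{\left(I \right)} = \left(I^{2} + I\right) - 2 = \left(I + I^{2}\right) - 2 = -2 + I + I^{2}$)
$C{\left(W,T \right)} = 3 W \left(-2 + W + W^{2}\right)$ ($C{\left(W,T \right)} = W 3 \left(-2 + W + W^{2}\right) = 3 W \left(-2 + W + W^{2}\right)$)
$k{\left(h \right)} = 3 h^{2} \left(-2 + h + h^{2}\right)$ ($k{\left(h \right)} = 3 h \left(-2 + h + h^{2}\right) h = 3 h^{2} \left(-2 + h + h^{2}\right)$)
$\left(39 + k{\left(7 \right)}\right) \left(K{\left(-5 \right)} - -7\right) = \left(39 + 3 \cdot 7^{2} \left(-2 + 7 + 7^{2}\right)\right) \left(-1 - -7\right) = \left(39 + 3 \cdot 49 \left(-2 + 7 + 49\right)\right) \left(-1 + 7\right) = \left(39 + 3 \cdot 49 \cdot 54\right) 6 = \left(39 + 7938\right) 6 = 7977 \cdot 6 = 47862$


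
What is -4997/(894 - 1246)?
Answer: 4997/352 ≈ 14.196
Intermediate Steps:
-4997/(894 - 1246) = -4997/(-352) = -4997*(-1/352) = 4997/352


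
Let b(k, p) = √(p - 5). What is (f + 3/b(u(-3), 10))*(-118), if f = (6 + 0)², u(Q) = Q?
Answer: -4248 - 354*√5/5 ≈ -4406.3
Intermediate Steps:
b(k, p) = √(-5 + p)
f = 36 (f = 6² = 36)
(f + 3/b(u(-3), 10))*(-118) = (36 + 3/(√(-5 + 10)))*(-118) = (36 + 3/(√5))*(-118) = (36 + 3*(√5/5))*(-118) = (36 + 3*√5/5)*(-118) = -4248 - 354*√5/5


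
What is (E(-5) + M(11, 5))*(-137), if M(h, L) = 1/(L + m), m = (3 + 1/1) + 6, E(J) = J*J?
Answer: -51512/15 ≈ -3434.1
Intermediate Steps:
E(J) = J**2
m = 10 (m = (3 + 1*1) + 6 = (3 + 1) + 6 = 4 + 6 = 10)
M(h, L) = 1/(10 + L) (M(h, L) = 1/(L + 10) = 1/(10 + L))
(E(-5) + M(11, 5))*(-137) = ((-5)**2 + 1/(10 + 5))*(-137) = (25 + 1/15)*(-137) = (376/15)*(-137) = -51512/15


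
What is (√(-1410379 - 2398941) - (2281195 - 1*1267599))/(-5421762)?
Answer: 506798/2710881 - I*√952330/2710881 ≈ 0.18695 - 0.00035998*I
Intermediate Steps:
(√(-1410379 - 2398941) - (2281195 - 1*1267599))/(-5421762) = (√(-3809320) - (2281195 - 1267599))*(-1/5421762) = (2*I*√952330 - 1*1013596)*(-1/5421762) = (2*I*√952330 - 1013596)*(-1/5421762) = (-1013596 + 2*I*√952330)*(-1/5421762) = 506798/2710881 - I*√952330/2710881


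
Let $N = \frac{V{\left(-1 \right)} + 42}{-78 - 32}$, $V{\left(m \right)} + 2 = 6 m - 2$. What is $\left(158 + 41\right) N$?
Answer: $- \frac{3184}{55} \approx -57.891$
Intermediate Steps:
$V{\left(m \right)} = -4 + 6 m$ ($V{\left(m \right)} = -2 + \left(6 m - 2\right) = -2 + \left(-2 + 6 m\right) = -4 + 6 m$)
$N = - \frac{16}{55}$ ($N = \frac{\left(-4 + 6 \left(-1\right)\right) + 42}{-78 - 32} = \frac{\left(-4 - 6\right) + 42}{-110} = \left(-10 + 42\right) \left(- \frac{1}{110}\right) = 32 \left(- \frac{1}{110}\right) = - \frac{16}{55} \approx -0.29091$)
$\left(158 + 41\right) N = \left(158 + 41\right) \left(- \frac{16}{55}\right) = 199 \left(- \frac{16}{55}\right) = - \frac{3184}{55}$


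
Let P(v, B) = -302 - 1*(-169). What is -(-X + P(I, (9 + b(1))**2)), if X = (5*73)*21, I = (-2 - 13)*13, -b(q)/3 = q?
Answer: 7798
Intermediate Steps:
b(q) = -3*q
I = -195 (I = -15*13 = -195)
X = 7665 (X = 365*21 = 7665)
P(v, B) = -133 (P(v, B) = -302 + 169 = -133)
-(-X + P(I, (9 + b(1))**2)) = -(-1*7665 - 133) = -(-7665 - 133) = -1*(-7798) = 7798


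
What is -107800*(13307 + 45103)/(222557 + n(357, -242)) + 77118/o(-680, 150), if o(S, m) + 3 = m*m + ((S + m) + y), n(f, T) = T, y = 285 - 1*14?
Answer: -4666886727861/164794699 ≈ -28319.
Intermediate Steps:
y = 271 (y = 285 - 14 = 271)
o(S, m) = 268 + S + m + m**2 (o(S, m) = -3 + (m*m + ((S + m) + 271)) = -3 + (m**2 + (271 + S + m)) = -3 + (271 + S + m + m**2) = 268 + S + m + m**2)
-107800*(13307 + 45103)/(222557 + n(357, -242)) + 77118/o(-680, 150) = -107800*(13307 + 45103)/(222557 - 242) + 77118/(268 - 680 + 150 + 150**2) = -107800/(222315/58410) + 77118/(268 - 680 + 150 + 22500) = -107800/(222315*(1/58410)) + 77118/22238 = -107800/14821/3894 + 77118*(1/22238) = -107800*3894/14821 + 38559/11119 = -419773200/14821 + 38559/11119 = -4666886727861/164794699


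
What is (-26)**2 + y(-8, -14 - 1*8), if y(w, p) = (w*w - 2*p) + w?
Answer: 776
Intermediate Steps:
y(w, p) = w + w**2 - 2*p (y(w, p) = (w**2 - 2*p) + w = w + w**2 - 2*p)
(-26)**2 + y(-8, -14 - 1*8) = (-26)**2 + (-8 + (-8)**2 - 2*(-14 - 1*8)) = 676 + (-8 + 64 - 2*(-14 - 8)) = 676 + (-8 + 64 - 2*(-22)) = 676 + (-8 + 64 + 44) = 676 + 100 = 776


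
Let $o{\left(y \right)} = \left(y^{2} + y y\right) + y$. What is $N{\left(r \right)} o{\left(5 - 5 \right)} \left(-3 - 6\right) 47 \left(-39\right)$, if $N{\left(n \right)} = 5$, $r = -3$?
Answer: $0$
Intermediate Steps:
$o{\left(y \right)} = y + 2 y^{2}$ ($o{\left(y \right)} = \left(y^{2} + y^{2}\right) + y = 2 y^{2} + y = y + 2 y^{2}$)
$N{\left(r \right)} o{\left(5 - 5 \right)} \left(-3 - 6\right) 47 \left(-39\right) = 5 \left(5 - 5\right) \left(1 + 2 \left(5 - 5\right)\right) \left(-3 - 6\right) 47 \left(-39\right) = 5 \cdot 0 \left(1 + 2 \cdot 0\right) \left(-9\right) 47 \left(-39\right) = 5 \cdot 0 \left(1 + 0\right) \left(-9\right) 47 \left(-39\right) = 5 \cdot 0 \cdot 1 \left(-9\right) 47 \left(-39\right) = 5 \cdot 0 \left(-9\right) 47 \left(-39\right) = 0 \left(-9\right) 47 \left(-39\right) = 0 \cdot 47 \left(-39\right) = 0 \left(-39\right) = 0$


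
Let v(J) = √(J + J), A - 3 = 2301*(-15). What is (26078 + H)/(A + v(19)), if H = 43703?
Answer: -1204140936/595539053 - 69781*√38/1191078106 ≈ -2.0223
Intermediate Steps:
A = -34512 (A = 3 + 2301*(-15) = 3 - 34515 = -34512)
v(J) = √2*√J (v(J) = √(2*J) = √2*√J)
(26078 + H)/(A + v(19)) = (26078 + 43703)/(-34512 + √2*√19) = 69781/(-34512 + √38)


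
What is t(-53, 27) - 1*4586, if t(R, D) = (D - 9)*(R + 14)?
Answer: -5288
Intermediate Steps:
t(R, D) = (-9 + D)*(14 + R)
t(-53, 27) - 1*4586 = (-126 - 9*(-53) + 14*27 + 27*(-53)) - 1*4586 = (-126 + 477 + 378 - 1431) - 4586 = -702 - 4586 = -5288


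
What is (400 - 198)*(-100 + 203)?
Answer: 20806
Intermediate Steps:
(400 - 198)*(-100 + 203) = 202*103 = 20806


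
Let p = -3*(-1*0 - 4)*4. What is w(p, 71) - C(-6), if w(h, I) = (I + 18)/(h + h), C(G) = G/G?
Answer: -7/96 ≈ -0.072917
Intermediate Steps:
C(G) = 1
p = 48 (p = -3*(0 - 4)*4 = -3*(-4)*4 = 12*4 = 48)
w(h, I) = (18 + I)/(2*h) (w(h, I) = (18 + I)/((2*h)) = (18 + I)*(1/(2*h)) = (18 + I)/(2*h))
w(p, 71) - C(-6) = (½)*(18 + 71)/48 - 1*1 = (½)*(1/48)*89 - 1 = 89/96 - 1 = -7/96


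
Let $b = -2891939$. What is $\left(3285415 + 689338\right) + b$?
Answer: $1082814$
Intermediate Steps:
$\left(3285415 + 689338\right) + b = \left(3285415 + 689338\right) - 2891939 = 3974753 - 2891939 = 1082814$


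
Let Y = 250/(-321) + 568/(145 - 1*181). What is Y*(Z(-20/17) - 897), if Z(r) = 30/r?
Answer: 1634260/107 ≈ 15273.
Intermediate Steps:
Y = -15944/963 (Y = 250*(-1/321) + 568/(145 - 181) = -250/321 + 568/(-36) = -250/321 + 568*(-1/36) = -250/321 - 142/9 = -15944/963 ≈ -16.557)
Y*(Z(-20/17) - 897) = -15944*(30/((-20/17)) - 897)/963 = -15944*(30/((-20*1/17)) - 897)/963 = -15944*(30/(-20/17) - 897)/963 = -15944*(30*(-17/20) - 897)/963 = -15944*(-51/2 - 897)/963 = -15944/963*(-1845/2) = 1634260/107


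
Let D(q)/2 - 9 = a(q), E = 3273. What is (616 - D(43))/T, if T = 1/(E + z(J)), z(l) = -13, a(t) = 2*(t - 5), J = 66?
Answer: 1453960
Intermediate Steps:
a(t) = -10 + 2*t (a(t) = 2*(-5 + t) = -10 + 2*t)
D(q) = -2 + 4*q (D(q) = 18 + 2*(-10 + 2*q) = 18 + (-20 + 4*q) = -2 + 4*q)
T = 1/3260 (T = 1/(3273 - 13) = 1/3260 ≈ 0.00030675)
(616 - D(43))/T = (616 - (-2 + 4*43))/(1/3260) = (616 - (-2 + 172))*3260 = (616 - 1*170)*3260 = (616 - 170)*3260 = 446*3260 = 1453960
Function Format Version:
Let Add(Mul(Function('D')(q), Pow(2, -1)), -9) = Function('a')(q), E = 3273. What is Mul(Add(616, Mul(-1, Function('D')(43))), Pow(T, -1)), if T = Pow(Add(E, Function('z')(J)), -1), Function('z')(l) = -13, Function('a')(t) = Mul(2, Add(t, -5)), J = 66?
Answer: 1453960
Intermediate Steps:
Function('a')(t) = Add(-10, Mul(2, t)) (Function('a')(t) = Mul(2, Add(-5, t)) = Add(-10, Mul(2, t)))
Function('D')(q) = Add(-2, Mul(4, q)) (Function('D')(q) = Add(18, Mul(2, Add(-10, Mul(2, q)))) = Add(18, Add(-20, Mul(4, q))) = Add(-2, Mul(4, q)))
T = Rational(1, 3260) (T = Pow(Add(3273, -13), -1) = Pow(3260, -1) = Rational(1, 3260) ≈ 0.00030675)
Mul(Add(616, Mul(-1, Function('D')(43))), Pow(T, -1)) = Mul(Add(616, Mul(-1, Add(-2, Mul(4, 43)))), Pow(Rational(1, 3260), -1)) = Mul(Add(616, Mul(-1, Add(-2, 172))), 3260) = Mul(Add(616, Mul(-1, 170)), 3260) = Mul(Add(616, -170), 3260) = Mul(446, 3260) = 1453960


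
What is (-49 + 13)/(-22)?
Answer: 18/11 ≈ 1.6364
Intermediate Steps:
(-49 + 13)/(-22) = -1/22*(-36) = 18/11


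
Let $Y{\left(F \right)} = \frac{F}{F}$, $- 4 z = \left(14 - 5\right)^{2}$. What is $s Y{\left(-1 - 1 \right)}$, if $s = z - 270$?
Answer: $- \frac{1161}{4} \approx -290.25$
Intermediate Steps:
$z = - \frac{81}{4}$ ($z = - \frac{\left(14 - 5\right)^{2}}{4} = - \frac{9^{2}}{4} = \left(- \frac{1}{4}\right) 81 = - \frac{81}{4} \approx -20.25$)
$Y{\left(F \right)} = 1$
$s = - \frac{1161}{4}$ ($s = - \frac{81}{4} - 270 = - \frac{1161}{4} \approx -290.25$)
$s Y{\left(-1 - 1 \right)} = \left(- \frac{1161}{4}\right) 1 = - \frac{1161}{4}$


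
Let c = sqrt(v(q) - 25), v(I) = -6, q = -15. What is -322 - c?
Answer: -322 - I*sqrt(31) ≈ -322.0 - 5.5678*I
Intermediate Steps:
c = I*sqrt(31) (c = sqrt(-6 - 25) = sqrt(-31) = I*sqrt(31) ≈ 5.5678*I)
-322 - c = -322 - I*sqrt(31)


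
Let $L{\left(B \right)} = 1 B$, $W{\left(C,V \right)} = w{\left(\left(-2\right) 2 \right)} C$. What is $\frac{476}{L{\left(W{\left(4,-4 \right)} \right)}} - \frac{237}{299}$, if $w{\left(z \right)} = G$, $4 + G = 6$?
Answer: $\frac{35107}{598} \approx 58.707$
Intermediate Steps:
$G = 2$ ($G = -4 + 6 = 2$)
$w{\left(z \right)} = 2$
$W{\left(C,V \right)} = 2 C$
$L{\left(B \right)} = B$
$\frac{476}{L{\left(W{\left(4,-4 \right)} \right)}} - \frac{237}{299} = \frac{476}{2 \cdot 4} - \frac{237}{299} = \frac{476}{8} - \frac{237}{299} = 476 \cdot \frac{1}{8} - \frac{237}{299} = \frac{119}{2} - \frac{237}{299} = \frac{35107}{598}$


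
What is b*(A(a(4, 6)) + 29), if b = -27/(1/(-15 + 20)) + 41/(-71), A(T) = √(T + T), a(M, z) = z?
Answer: -279154/71 - 19252*√3/71 ≈ -4401.4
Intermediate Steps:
A(T) = √2*√T (A(T) = √(2*T) = √2*√T)
b = -9626/71 (b = -27/(1/5) + 41*(-1/71) = -27/⅕ - 41/71 = -27*5 - 41/71 = -135 - 41/71 = -9626/71 ≈ -135.58)
b*(A(a(4, 6)) + 29) = -9626*(√2*√6 + 29)/71 = -9626*(2*√3 + 29)/71 = -9626*(29 + 2*√3)/71 = -279154/71 - 19252*√3/71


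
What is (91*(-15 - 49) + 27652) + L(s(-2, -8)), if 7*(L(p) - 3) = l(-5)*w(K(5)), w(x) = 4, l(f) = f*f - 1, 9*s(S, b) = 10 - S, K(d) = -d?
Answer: 152913/7 ≈ 21845.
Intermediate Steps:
s(S, b) = 10/9 - S/9 (s(S, b) = (10 - S)/9 = 10/9 - S/9)
l(f) = -1 + f² (l(f) = f² - 1 = -1 + f²)
L(p) = 117/7 (L(p) = 3 + ((-1 + (-5)²)*4)/7 = 3 + ((-1 + 25)*4)/7 = 3 + (24*4)/7 = 3 + (⅐)*96 = 3 + 96/7 = 117/7)
(91*(-15 - 49) + 27652) + L(s(-2, -8)) = (91*(-15 - 49) + 27652) + 117/7 = (91*(-64) + 27652) + 117/7 = (-5824 + 27652) + 117/7 = 21828 + 117/7 = 152913/7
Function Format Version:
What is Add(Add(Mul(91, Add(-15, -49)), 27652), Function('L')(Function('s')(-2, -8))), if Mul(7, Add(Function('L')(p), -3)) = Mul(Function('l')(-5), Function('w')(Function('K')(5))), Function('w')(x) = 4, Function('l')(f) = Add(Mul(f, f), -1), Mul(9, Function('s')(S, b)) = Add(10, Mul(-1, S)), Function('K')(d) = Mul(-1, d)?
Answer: Rational(152913, 7) ≈ 21845.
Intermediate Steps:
Function('s')(S, b) = Add(Rational(10, 9), Mul(Rational(-1, 9), S)) (Function('s')(S, b) = Mul(Rational(1, 9), Add(10, Mul(-1, S))) = Add(Rational(10, 9), Mul(Rational(-1, 9), S)))
Function('l')(f) = Add(-1, Pow(f, 2)) (Function('l')(f) = Add(Pow(f, 2), -1) = Add(-1, Pow(f, 2)))
Function('L')(p) = Rational(117, 7) (Function('L')(p) = Add(3, Mul(Rational(1, 7), Mul(Add(-1, Pow(-5, 2)), 4))) = Add(3, Mul(Rational(1, 7), Mul(Add(-1, 25), 4))) = Add(3, Mul(Rational(1, 7), Mul(24, 4))) = Add(3, Mul(Rational(1, 7), 96)) = Add(3, Rational(96, 7)) = Rational(117, 7))
Add(Add(Mul(91, Add(-15, -49)), 27652), Function('L')(Function('s')(-2, -8))) = Add(Add(Mul(91, Add(-15, -49)), 27652), Rational(117, 7)) = Add(Add(Mul(91, -64), 27652), Rational(117, 7)) = Add(Add(-5824, 27652), Rational(117, 7)) = Add(21828, Rational(117, 7)) = Rational(152913, 7)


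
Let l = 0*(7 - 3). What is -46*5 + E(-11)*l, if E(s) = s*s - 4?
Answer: -230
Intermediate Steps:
E(s) = -4 + s² (E(s) = s² - 4 = -4 + s²)
l = 0 (l = 0*4 = 0)
-46*5 + E(-11)*l = -46*5 + (-4 + (-11)²)*0 = -230 + (-4 + 121)*0 = -230 + 117*0 = -230 + 0 = -230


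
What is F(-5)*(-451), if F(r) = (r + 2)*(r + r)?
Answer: -13530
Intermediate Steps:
F(r) = 2*r*(2 + r) (F(r) = (2 + r)*(2*r) = 2*r*(2 + r))
F(-5)*(-451) = (2*(-5)*(2 - 5))*(-451) = (2*(-5)*(-3))*(-451) = 30*(-451) = -13530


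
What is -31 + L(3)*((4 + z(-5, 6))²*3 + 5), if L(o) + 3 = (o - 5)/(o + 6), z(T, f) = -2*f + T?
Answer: -15127/9 ≈ -1680.8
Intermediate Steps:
z(T, f) = T - 2*f
L(o) = -3 + (-5 + o)/(6 + o) (L(o) = -3 + (o - 5)/(o + 6) = -3 + (-5 + o)/(6 + o))
-31 + L(3)*((4 + z(-5, 6))²*3 + 5) = -31 + ((-23 - 2*3)/(6 + 3))*((4 + (-5 - 2*6))²*3 + 5) = -31 + ((-23 - 6)/9)*((4 + (-5 - 12))²*3 + 5) = -31 + ((⅑)*(-29))*((4 - 17)²*3 + 5) = -31 - 29*((-13)²*3 + 5)/9 = -31 - 29*(169*3 + 5)/9 = -31 - 29*(507 + 5)/9 = -31 - 29/9*512 = -31 - 14848/9 = -15127/9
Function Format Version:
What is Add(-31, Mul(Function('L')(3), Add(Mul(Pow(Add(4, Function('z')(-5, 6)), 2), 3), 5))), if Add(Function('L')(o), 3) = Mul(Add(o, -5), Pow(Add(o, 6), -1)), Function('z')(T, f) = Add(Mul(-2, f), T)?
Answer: Rational(-15127, 9) ≈ -1680.8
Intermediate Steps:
Function('z')(T, f) = Add(T, Mul(-2, f))
Function('L')(o) = Add(-3, Mul(Pow(Add(6, o), -1), Add(-5, o))) (Function('L')(o) = Add(-3, Mul(Add(o, -5), Pow(Add(o, 6), -1))) = Add(-3, Mul(Add(-5, o), Pow(Add(6, o), -1))) = Add(-3, Mul(Pow(Add(6, o), -1), Add(-5, o))))
Add(-31, Mul(Function('L')(3), Add(Mul(Pow(Add(4, Function('z')(-5, 6)), 2), 3), 5))) = Add(-31, Mul(Mul(Pow(Add(6, 3), -1), Add(-23, Mul(-2, 3))), Add(Mul(Pow(Add(4, Add(-5, Mul(-2, 6))), 2), 3), 5))) = Add(-31, Mul(Mul(Pow(9, -1), Add(-23, -6)), Add(Mul(Pow(Add(4, Add(-5, -12)), 2), 3), 5))) = Add(-31, Mul(Mul(Rational(1, 9), -29), Add(Mul(Pow(Add(4, -17), 2), 3), 5))) = Add(-31, Mul(Rational(-29, 9), Add(Mul(Pow(-13, 2), 3), 5))) = Add(-31, Mul(Rational(-29, 9), Add(Mul(169, 3), 5))) = Add(-31, Mul(Rational(-29, 9), Add(507, 5))) = Add(-31, Mul(Rational(-29, 9), 512)) = Add(-31, Rational(-14848, 9)) = Rational(-15127, 9)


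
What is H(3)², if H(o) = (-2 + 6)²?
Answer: 256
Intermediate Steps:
H(o) = 16 (H(o) = 4² = 16)
H(3)² = 16² = 256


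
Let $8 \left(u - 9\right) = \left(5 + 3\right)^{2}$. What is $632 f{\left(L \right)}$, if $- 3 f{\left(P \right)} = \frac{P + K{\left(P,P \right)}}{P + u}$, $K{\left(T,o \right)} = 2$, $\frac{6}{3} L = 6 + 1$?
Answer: $- \frac{6952}{123} \approx -56.52$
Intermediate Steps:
$L = \frac{7}{2}$ ($L = \frac{6 + 1}{2} = \frac{1}{2} \cdot 7 = \frac{7}{2} \approx 3.5$)
$u = 17$ ($u = 9 + \frac{\left(5 + 3\right)^{2}}{8} = 9 + \frac{8^{2}}{8} = 9 + \frac{1}{8} \cdot 64 = 9 + 8 = 17$)
$f{\left(P \right)} = - \frac{2 + P}{3 \left(17 + P\right)}$ ($f{\left(P \right)} = - \frac{\left(P + 2\right) \frac{1}{P + 17}}{3} = - \frac{\left(2 + P\right) \frac{1}{17 + P}}{3} = - \frac{\frac{1}{17 + P} \left(2 + P\right)}{3} = - \frac{2 + P}{3 \left(17 + P\right)}$)
$632 f{\left(L \right)} = 632 \frac{-2 - \frac{7}{2}}{3 \left(17 + \frac{7}{2}\right)} = 632 \frac{-2 - \frac{7}{2}}{3 \cdot \frac{41}{2}} = 632 \cdot \frac{1}{3} \cdot \frac{2}{41} \left(- \frac{11}{2}\right) = 632 \left(- \frac{11}{123}\right) = - \frac{6952}{123}$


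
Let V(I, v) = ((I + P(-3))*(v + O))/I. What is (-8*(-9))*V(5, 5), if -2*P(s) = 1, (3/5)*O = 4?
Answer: 756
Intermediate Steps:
O = 20/3 (O = (5/3)*4 = 20/3 ≈ 6.6667)
P(s) = -1/2 (P(s) = -1/2*1 = -1/2)
V(I, v) = (-1/2 + I)*(20/3 + v)/I (V(I, v) = ((I - 1/2)*(v + 20/3))/I = ((-1/2 + I)*(20/3 + v))/I = (-1/2 + I)*(20/3 + v)/I)
(-8*(-9))*V(5, 5) = (-8*(-9))*(20/3 + 5 - 10/3/5 - 1/2*5/5) = 72*(20/3 + 5 - 10/3*1/5 - 1/2*5*1/5) = 72*(20/3 + 5 - 2/3 - 1/2) = 72*(21/2) = 756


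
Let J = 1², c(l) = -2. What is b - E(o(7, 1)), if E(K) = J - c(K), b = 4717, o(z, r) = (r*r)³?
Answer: 4714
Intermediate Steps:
o(z, r) = r⁶ (o(z, r) = (r²)³ = r⁶)
J = 1
E(K) = 3 (E(K) = 1 - 1*(-2) = 1 + 2 = 3)
b - E(o(7, 1)) = 4717 - 1*3 = 4717 - 3 = 4714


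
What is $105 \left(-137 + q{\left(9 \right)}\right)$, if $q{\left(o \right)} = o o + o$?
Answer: $-4935$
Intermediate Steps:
$q{\left(o \right)} = o + o^{2}$ ($q{\left(o \right)} = o^{2} + o = o + o^{2}$)
$105 \left(-137 + q{\left(9 \right)}\right) = 105 \left(-137 + 9 \left(1 + 9\right)\right) = 105 \left(-137 + 9 \cdot 10\right) = 105 \left(-137 + 90\right) = 105 \left(-47\right) = -4935$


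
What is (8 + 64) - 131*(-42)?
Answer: 5574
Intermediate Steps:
(8 + 64) - 131*(-42) = 72 + 5502 = 5574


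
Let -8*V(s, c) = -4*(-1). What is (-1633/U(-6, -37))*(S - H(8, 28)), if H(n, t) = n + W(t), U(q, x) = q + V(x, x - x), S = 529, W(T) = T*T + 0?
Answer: -858958/13 ≈ -66074.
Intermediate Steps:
V(s, c) = -1/2 (V(s, c) = -(-1)*(-1)/2 = -1/8*4 = -1/2)
W(T) = T**2 (W(T) = T**2 + 0 = T**2)
U(q, x) = -1/2 + q (U(q, x) = q - 1/2 = -1/2 + q)
H(n, t) = n + t**2
(-1633/U(-6, -37))*(S - H(8, 28)) = (-1633/(-1/2 - 6))*(529 - (8 + 28**2)) = (-1633/(-13/2))*(529 - (8 + 784)) = (-1633*(-2/13))*(529 - 1*792) = 3266*(529 - 792)/13 = (3266/13)*(-263) = -858958/13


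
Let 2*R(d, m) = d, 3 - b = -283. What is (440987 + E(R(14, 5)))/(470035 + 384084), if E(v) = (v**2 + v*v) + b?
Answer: 63053/122017 ≈ 0.51676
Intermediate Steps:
b = 286 (b = 3 - 1*(-283) = 3 + 283 = 286)
R(d, m) = d/2
E(v) = 286 + 2*v**2 (E(v) = (v**2 + v*v) + 286 = (v**2 + v**2) + 286 = 2*v**2 + 286 = 286 + 2*v**2)
(440987 + E(R(14, 5)))/(470035 + 384084) = (440987 + (286 + 2*((1/2)*14)**2))/(470035 + 384084) = (440987 + (286 + 2*7**2))/854119 = (440987 + (286 + 2*49))*(1/854119) = (440987 + (286 + 98))*(1/854119) = (440987 + 384)*(1/854119) = 441371*(1/854119) = 63053/122017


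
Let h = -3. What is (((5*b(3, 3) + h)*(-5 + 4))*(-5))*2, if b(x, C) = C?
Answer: 120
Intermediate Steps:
(((5*b(3, 3) + h)*(-5 + 4))*(-5))*2 = (((5*3 - 3)*(-5 + 4))*(-5))*2 = (((15 - 3)*(-1))*(-5))*2 = ((12*(-1))*(-5))*2 = -12*(-5)*2 = 60*2 = 120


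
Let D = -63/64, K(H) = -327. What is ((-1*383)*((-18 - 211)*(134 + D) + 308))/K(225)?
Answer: -246366665/6976 ≈ -35316.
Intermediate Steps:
D = -63/64 (D = -63*1/64 = -63/64 ≈ -0.98438)
((-1*383)*((-18 - 211)*(134 + D) + 308))/K(225) = ((-1*383)*((-18 - 211)*(134 - 63/64) + 308))/(-327) = -383*(-229*8513/64 + 308)*(-1/327) = -383*(-1949477/64 + 308)*(-1/327) = -383*(-1929765/64)*(-1/327) = (739099995/64)*(-1/327) = -246366665/6976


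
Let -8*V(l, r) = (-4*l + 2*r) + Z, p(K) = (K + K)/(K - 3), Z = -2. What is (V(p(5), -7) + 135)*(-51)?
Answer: -14229/2 ≈ -7114.5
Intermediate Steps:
p(K) = 2*K/(-3 + K) (p(K) = (2*K)/(-3 + K) = 2*K/(-3 + K))
V(l, r) = ¼ + l/2 - r/4 (V(l, r) = -((-4*l + 2*r) - 2)/8 = -(-2 - 4*l + 2*r)/8 = ¼ + l/2 - r/4)
(V(p(5), -7) + 135)*(-51) = ((¼ + (2*5/(-3 + 5))/2 - ¼*(-7)) + 135)*(-51) = ((¼ + (2*5/2)/2 + 7/4) + 135)*(-51) = ((¼ + (2*5*(½))/2 + 7/4) + 135)*(-51) = ((¼ + (½)*5 + 7/4) + 135)*(-51) = ((¼ + 5/2 + 7/4) + 135)*(-51) = (9/2 + 135)*(-51) = (279/2)*(-51) = -14229/2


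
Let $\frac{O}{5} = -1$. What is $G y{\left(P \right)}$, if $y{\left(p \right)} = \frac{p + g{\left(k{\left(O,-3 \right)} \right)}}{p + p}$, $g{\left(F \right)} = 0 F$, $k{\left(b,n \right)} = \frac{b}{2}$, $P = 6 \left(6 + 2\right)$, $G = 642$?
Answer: $321$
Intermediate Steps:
$P = 48$ ($P = 6 \cdot 8 = 48$)
$O = -5$ ($O = 5 \left(-1\right) = -5$)
$k{\left(b,n \right)} = \frac{b}{2}$ ($k{\left(b,n \right)} = b \frac{1}{2} = \frac{b}{2}$)
$g{\left(F \right)} = 0$
$y{\left(p \right)} = \frac{1}{2}$ ($y{\left(p \right)} = \frac{p + 0}{p + p} = \frac{p}{2 p} = p \frac{1}{2 p} = \frac{1}{2}$)
$G y{\left(P \right)} = 642 \cdot \frac{1}{2} = 321$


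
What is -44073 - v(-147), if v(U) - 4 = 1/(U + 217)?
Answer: -3085391/70 ≈ -44077.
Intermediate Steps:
v(U) = 4 + 1/(217 + U) (v(U) = 4 + 1/(U + 217) = 4 + 1/(217 + U))
-44073 - v(-147) = -44073 - (869 + 4*(-147))/(217 - 147) = -44073 - (869 - 588)/70 = -44073 - 281/70 = -3085391/70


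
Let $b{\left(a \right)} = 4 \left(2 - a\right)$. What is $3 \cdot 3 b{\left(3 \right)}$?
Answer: $-36$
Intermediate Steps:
$b{\left(a \right)} = 8 - 4 a$
$3 \cdot 3 b{\left(3 \right)} = 3 \cdot 3 \left(8 - 12\right) = 9 \left(8 - 12\right) = 9 \left(-4\right) = -36$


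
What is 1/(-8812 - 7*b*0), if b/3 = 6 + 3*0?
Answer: -1/8812 ≈ -0.00011348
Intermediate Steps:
b = 18 (b = 3*(6 + 3*0) = 3*(6 + 0) = 3*6 = 18)
1/(-8812 - 7*b*0) = 1/(-8812 - 7*18*0) = 1/(-8812 - 126*0) = 1/(-8812 + 0) = 1/(-8812) = -1/8812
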